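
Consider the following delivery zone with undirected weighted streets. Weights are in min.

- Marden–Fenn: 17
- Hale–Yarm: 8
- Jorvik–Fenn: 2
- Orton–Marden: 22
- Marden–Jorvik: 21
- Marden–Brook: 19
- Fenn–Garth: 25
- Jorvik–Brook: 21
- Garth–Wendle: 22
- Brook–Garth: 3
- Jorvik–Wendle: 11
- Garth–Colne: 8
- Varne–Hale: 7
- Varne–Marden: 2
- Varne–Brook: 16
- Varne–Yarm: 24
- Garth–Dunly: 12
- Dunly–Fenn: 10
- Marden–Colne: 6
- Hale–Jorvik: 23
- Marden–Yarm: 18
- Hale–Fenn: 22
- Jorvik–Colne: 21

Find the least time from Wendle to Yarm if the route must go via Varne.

Best Wendle to Varne: Wendle–Jorvik–Fenn–Marden–Varne costing 32
Best Varne to Yarm: Varne–Hale–Yarm costing 15
Total via Varne: 32 + 15 = 47 min.

47 min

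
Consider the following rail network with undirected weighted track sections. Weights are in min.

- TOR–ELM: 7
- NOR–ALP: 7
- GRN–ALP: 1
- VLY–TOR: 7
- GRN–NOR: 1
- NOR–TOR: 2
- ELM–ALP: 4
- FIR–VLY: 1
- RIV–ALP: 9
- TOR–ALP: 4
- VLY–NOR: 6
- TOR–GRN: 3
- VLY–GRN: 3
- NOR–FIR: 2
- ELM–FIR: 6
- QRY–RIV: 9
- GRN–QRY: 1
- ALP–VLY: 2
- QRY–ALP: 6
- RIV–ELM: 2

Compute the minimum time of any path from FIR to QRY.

4 min

Running Dijkstra from FIR:
FIR: 0
VLY: 1  (via FIR)
NOR: 2  (via FIR)
ALP: 3  (via VLY)
GRN: 3  (via NOR)
TOR: 4  (via NOR)
QRY: 4  (via GRN)
Shortest route: FIR–NOR–GRN–QRY = 4 min.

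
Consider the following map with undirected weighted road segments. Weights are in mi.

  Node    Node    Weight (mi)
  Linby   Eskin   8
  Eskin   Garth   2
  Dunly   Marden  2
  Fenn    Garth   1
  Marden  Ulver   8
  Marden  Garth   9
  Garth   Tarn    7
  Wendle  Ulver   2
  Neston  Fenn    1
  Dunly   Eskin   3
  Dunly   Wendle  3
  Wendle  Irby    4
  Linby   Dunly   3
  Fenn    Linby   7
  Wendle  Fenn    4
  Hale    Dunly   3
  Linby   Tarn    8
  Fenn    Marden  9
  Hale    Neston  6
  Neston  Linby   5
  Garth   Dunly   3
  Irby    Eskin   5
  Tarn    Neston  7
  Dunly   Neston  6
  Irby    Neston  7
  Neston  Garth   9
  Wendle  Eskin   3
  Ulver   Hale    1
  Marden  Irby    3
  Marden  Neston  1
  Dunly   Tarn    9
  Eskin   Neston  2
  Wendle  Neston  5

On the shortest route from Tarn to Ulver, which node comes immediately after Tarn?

Candidate routes:
Tarn - Dunly - Hale - Ulver: 9+3+1 = 13
Tarn - Neston - Fenn - Wendle - Ulver: 7+1+4+2 = 14
Tarn - Neston - Eskin - Wendle - Ulver: 7+2+3+2 = 14
Tarn - Neston - Marden - Dunly - Hale - Ulver: 7+1+2+3+1 = 14
The minimum is 13 mi via Tarn - Dunly - Hale - Ulver.
So from Tarn the first move is to Dunly.

Dunly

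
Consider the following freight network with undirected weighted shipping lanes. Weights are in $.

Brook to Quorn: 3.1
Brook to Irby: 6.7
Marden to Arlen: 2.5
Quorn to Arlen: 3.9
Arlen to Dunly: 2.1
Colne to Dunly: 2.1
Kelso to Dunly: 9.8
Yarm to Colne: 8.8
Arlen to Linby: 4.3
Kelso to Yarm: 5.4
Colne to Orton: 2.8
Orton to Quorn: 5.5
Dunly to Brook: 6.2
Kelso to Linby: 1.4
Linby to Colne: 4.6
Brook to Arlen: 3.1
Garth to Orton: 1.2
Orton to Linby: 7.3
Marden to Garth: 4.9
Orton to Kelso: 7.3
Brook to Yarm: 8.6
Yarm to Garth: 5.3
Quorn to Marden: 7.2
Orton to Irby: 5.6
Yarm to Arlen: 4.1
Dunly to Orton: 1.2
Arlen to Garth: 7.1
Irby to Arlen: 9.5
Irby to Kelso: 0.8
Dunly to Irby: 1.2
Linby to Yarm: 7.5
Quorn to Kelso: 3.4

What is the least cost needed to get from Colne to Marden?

$6.7

Settle nodes by increasing distance from Colne:
Colne: 0
Dunly: 2.1  (via Colne)
Orton: 2.8  (via Colne)
Irby: 3.3  (via Dunly)
Garth: 4  (via Orton)
Kelso: 4.1  (via Irby)
Arlen: 4.2  (via Dunly)
Linby: 4.6  (via Colne)
Marden: 6.7  (via Arlen)
Shortest route: Colne–Dunly–Arlen–Marden = $6.7.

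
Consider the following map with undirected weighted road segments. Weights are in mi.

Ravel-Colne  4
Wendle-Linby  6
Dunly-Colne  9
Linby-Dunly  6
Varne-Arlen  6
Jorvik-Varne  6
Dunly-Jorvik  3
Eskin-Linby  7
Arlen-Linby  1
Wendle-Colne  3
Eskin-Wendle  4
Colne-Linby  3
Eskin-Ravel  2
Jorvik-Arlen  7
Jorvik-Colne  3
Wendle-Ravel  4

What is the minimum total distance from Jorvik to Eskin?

Settle nodes by increasing distance from Jorvik:
Jorvik: 0
Colne: 3  (via Jorvik)
Dunly: 3  (via Jorvik)
Linby: 6  (via Colne)
Wendle: 6  (via Colne)
Varne: 6  (via Jorvik)
Arlen: 7  (via Jorvik)
Ravel: 7  (via Colne)
Eskin: 9  (via Ravel)
Shortest route: Jorvik → Colne → Ravel → Eskin = 9 mi.

9 mi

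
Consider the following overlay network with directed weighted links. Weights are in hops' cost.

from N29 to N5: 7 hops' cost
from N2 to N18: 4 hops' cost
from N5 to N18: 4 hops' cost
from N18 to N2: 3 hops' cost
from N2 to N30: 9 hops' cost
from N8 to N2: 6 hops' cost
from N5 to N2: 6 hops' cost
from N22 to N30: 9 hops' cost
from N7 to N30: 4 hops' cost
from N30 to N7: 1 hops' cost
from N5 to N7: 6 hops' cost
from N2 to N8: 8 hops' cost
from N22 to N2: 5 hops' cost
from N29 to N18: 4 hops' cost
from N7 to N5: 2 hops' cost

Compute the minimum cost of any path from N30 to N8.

17 hops' cost

Running Dijkstra from N30:
N30: 0
N7: 1  (via N30)
N5: 3  (via N7)
N18: 7  (via N5)
N2: 9  (via N5)
N8: 17  (via N2)
Shortest route: N30–N7–N5–N2–N8 = 17 hops' cost.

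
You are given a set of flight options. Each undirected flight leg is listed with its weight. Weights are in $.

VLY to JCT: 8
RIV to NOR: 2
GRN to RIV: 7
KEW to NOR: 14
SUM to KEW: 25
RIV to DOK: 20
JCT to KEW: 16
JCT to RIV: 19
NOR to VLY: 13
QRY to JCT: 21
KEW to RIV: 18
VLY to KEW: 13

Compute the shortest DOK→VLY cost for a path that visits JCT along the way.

$47

Best DOK to JCT: DOK–RIV–JCT costing 39
Shortest JCT→VLY: JCT–VLY = 8
Total via JCT: 39 + 8 = $47.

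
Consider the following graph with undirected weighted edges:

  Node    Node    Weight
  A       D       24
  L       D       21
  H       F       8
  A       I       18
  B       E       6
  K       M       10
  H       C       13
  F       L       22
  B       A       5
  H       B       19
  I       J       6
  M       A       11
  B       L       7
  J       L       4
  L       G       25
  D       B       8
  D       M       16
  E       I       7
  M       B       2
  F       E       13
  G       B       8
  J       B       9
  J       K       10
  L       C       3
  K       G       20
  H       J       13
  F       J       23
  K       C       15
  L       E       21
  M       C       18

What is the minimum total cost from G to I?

21

Shortest distances from G:
G: 0
B: 8  (via G)
M: 10  (via B)
A: 13  (via B)
E: 14  (via B)
L: 15  (via B)
D: 16  (via B)
J: 17  (via B)
C: 18  (via L)
K: 20  (via G)
I: 21  (via E)
Shortest route: G → B → E → I = 21.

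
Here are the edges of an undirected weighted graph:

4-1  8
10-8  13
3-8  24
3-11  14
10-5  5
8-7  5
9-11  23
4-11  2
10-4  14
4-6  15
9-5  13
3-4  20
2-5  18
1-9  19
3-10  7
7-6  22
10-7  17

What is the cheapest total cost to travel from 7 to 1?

Enumerating some paths:
7–10–4–1: 17+14+8 = 39
7–8–10–4–1: 5+13+14+8 = 40
7–6–4–1: 22+15+8 = 45
7–10–3–11–4–1: 17+7+14+2+8 = 48
Cheapest is 7–10–4–1 at 39.

39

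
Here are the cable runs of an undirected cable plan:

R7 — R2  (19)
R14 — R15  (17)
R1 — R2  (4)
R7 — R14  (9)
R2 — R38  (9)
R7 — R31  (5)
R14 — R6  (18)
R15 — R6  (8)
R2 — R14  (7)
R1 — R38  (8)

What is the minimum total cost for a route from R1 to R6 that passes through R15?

36

Shortest R1→R15: R1 → R2 → R14 → R15 = 28
Best R15 to R6: R15 → R6 costing 8
Total via R15: 28 + 8 = 36.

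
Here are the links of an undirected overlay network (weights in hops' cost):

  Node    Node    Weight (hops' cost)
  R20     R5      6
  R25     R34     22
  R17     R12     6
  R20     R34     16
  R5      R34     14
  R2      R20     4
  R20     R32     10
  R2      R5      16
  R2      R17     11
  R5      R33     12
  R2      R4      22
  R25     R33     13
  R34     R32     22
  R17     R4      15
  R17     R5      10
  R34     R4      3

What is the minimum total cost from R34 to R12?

24 hops' cost

Running Dijkstra from R34:
R34: 0
R4: 3  (via R34)
R5: 14  (via R34)
R20: 16  (via R34)
R17: 18  (via R4)
R2: 20  (via R20)
R25: 22  (via R34)
R32: 22  (via R34)
R12: 24  (via R17)
Shortest route: R34 → R4 → R17 → R12 = 24 hops' cost.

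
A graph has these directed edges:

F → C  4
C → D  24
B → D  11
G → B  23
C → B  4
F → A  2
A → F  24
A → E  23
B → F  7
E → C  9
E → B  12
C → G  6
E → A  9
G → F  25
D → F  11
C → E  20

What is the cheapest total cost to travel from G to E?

Settle nodes by increasing distance from G:
G: 0
B: 23  (via G)
F: 25  (via G)
A: 27  (via F)
C: 29  (via F)
D: 34  (via B)
E: 49  (via C)
Shortest route: G → F → C → E = 49.

49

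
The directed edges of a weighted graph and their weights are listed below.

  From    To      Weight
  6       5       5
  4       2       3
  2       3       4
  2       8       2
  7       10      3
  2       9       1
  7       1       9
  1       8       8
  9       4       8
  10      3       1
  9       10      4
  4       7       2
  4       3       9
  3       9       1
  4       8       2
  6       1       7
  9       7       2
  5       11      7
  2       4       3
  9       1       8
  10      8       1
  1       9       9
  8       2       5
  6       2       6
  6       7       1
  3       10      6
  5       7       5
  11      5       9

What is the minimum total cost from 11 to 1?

Compare a few routes:
11 → 5 → 7 → 1: 9+5+9 = 23
11 → 5 → 7 → 10 → 3 → 9 → 1: 9+5+3+1+1+8 = 27
The minimum is 23 via 11 → 5 → 7 → 1.

23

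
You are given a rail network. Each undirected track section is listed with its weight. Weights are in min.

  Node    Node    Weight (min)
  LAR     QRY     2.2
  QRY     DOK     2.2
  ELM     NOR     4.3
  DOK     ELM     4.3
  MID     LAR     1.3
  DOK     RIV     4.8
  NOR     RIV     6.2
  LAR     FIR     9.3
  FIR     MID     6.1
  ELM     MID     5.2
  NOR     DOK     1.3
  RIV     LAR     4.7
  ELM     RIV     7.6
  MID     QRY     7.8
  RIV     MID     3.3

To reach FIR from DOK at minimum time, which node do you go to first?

QRY

Candidate routes:
DOK → QRY → LAR → MID → FIR: 2.2+2.2+1.3+6.1 = 11.8
DOK → QRY → LAR → FIR: 2.2+2.2+9.3 = 13.7
DOK → RIV → MID → FIR: 4.8+3.3+6.1 = 14.2
Cheapest is DOK → QRY → LAR → MID → FIR at 11.8 min.
So from DOK the first move is to QRY.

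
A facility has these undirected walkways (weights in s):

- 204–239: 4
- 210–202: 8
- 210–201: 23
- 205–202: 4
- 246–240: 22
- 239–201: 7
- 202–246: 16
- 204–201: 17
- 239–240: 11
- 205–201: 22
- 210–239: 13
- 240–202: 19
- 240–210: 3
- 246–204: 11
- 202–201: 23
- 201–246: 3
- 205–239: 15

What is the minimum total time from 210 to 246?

Settle nodes by increasing distance from 210:
210: 0
240: 3  (via 210)
202: 8  (via 210)
205: 12  (via 202)
239: 13  (via 210)
204: 17  (via 239)
201: 20  (via 239)
246: 23  (via 201)
Shortest route: 210–239–201–246 = 23 s.

23 s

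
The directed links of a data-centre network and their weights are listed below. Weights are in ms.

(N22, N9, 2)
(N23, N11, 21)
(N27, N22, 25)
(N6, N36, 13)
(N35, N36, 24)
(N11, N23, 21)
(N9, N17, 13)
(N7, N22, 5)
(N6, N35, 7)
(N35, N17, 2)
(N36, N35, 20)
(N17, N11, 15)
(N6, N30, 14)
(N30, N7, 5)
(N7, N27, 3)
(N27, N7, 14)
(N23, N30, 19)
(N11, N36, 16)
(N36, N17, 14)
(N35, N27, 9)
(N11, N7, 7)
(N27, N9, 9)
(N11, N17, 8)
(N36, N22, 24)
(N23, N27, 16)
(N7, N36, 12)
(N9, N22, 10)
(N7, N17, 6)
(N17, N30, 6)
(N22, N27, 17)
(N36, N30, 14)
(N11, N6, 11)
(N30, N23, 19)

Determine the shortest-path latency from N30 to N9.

12 ms

Enumerating some paths:
N30 → N7 → N27 → N9: 5+3+9 = 17
N30 → N7 → N22 → N9: 5+5+2 = 12
The minimum is 12 ms via N30 → N7 → N22 → N9.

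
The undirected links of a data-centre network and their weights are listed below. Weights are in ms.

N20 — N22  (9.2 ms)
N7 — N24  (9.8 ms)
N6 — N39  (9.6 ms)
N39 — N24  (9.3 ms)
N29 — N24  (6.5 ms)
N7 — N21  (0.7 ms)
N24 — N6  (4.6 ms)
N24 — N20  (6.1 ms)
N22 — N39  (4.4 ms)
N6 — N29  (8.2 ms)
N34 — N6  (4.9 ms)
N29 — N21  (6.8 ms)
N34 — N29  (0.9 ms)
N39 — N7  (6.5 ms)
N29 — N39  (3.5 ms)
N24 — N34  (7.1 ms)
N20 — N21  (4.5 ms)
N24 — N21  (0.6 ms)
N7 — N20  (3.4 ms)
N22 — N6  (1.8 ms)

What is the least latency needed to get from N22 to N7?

Shortest distances from N22:
N22: 0
N6: 1.8  (via N22)
N39: 4.4  (via N22)
N24: 6.4  (via N6)
N34: 6.7  (via N6)
N21: 7  (via N24)
N29: 7.6  (via N34)
N7: 7.7  (via N21)
Shortest route: N22–N6–N24–N21–N7 = 7.7 ms.

7.7 ms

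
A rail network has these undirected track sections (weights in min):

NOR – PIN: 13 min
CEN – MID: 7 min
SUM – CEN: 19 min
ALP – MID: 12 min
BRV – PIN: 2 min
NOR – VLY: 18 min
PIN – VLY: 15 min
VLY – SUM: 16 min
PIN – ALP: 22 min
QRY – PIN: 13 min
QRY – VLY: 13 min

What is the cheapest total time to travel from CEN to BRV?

Candidate routes:
CEN → MID → ALP → PIN → BRV: 7+12+22+2 = 43
CEN → SUM → VLY → PIN → BRV: 19+16+15+2 = 52
The minimum is 43 min via CEN → MID → ALP → PIN → BRV.

43 min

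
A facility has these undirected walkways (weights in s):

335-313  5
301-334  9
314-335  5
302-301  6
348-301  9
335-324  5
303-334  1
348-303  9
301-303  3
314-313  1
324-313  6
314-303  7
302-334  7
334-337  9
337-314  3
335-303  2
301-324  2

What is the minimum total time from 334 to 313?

8 s

Enumerating some paths:
334 → 303 → 314 → 313: 1+7+1 = 9
334 → 303 → 335 → 314 → 313: 1+2+5+1 = 9
334 → 303 → 335 → 313: 1+2+5 = 8
The minimum is 8 s via 334 → 303 → 335 → 313.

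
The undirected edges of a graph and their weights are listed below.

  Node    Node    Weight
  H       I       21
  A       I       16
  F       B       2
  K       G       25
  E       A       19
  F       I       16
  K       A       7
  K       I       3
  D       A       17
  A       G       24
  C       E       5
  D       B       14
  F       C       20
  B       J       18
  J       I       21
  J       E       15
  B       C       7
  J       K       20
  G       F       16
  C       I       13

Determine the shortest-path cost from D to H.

48

Compare a few routes:
D → B → F → I → H: 14+2+16+21 = 53
D → A → K → I → H: 17+7+3+21 = 48
Cheapest is D → A → K → I → H at 48.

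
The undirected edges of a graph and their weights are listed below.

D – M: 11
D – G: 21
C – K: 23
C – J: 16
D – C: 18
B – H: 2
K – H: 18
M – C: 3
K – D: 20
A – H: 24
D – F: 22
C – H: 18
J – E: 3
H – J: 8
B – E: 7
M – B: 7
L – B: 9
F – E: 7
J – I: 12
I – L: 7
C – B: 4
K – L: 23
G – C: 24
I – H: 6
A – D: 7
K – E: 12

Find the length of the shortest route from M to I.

Candidate routes:
M → C → B → L → I: 3+4+9+7 = 23
M → B → H → I: 7+2+6 = 15
The minimum is 15 via M → B → H → I.

15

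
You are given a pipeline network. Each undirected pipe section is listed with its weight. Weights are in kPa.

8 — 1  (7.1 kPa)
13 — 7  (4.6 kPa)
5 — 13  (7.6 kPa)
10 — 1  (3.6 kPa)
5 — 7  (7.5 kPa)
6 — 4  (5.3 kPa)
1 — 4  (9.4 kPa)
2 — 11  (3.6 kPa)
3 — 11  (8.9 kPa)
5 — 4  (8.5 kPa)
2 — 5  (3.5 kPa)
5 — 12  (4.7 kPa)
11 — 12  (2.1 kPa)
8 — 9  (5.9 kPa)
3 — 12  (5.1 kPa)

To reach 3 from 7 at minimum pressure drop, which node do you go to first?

Enumerating some paths:
7–5–2–11–12–3: 7.5+3.5+3.6+2.1+5.1 = 21.8
7–5–12–3: 7.5+4.7+5.1 = 17.3
The minimum is 17.3 kPa via 7–5–12–3.
So from 7 the first move is to 5.

5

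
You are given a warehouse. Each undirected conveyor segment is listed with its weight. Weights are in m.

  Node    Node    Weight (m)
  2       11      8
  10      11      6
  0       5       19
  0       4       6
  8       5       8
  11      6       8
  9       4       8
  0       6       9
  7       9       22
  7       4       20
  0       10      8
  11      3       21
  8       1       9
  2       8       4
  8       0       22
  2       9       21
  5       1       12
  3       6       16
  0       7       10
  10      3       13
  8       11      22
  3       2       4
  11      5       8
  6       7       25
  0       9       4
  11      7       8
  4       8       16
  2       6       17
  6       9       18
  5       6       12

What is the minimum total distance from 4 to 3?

Running Dijkstra from 4:
4: 0
0: 6  (via 4)
9: 8  (via 4)
10: 14  (via 0)
6: 15  (via 0)
7: 16  (via 0)
8: 16  (via 4)
2: 20  (via 8)
11: 20  (via 10)
3: 24  (via 2)
Shortest route: 4 → 8 → 2 → 3 = 24 m.

24 m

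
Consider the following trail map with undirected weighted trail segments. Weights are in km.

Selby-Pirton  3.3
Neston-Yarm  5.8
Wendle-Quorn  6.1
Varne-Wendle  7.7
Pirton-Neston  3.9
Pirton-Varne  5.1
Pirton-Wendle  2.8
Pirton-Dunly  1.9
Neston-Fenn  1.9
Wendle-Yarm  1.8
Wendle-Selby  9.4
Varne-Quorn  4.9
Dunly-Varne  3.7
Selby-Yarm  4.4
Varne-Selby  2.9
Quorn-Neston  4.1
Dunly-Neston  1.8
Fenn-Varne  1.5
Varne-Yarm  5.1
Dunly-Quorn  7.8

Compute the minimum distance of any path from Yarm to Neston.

Compare a few routes:
Yarm - Neston: 5.8 = 5.8
Yarm - Wendle - Pirton - Dunly - Neston: 1.8+2.8+1.9+1.8 = 8.3
Cheapest is Yarm - Neston at 5.8 km.

5.8 km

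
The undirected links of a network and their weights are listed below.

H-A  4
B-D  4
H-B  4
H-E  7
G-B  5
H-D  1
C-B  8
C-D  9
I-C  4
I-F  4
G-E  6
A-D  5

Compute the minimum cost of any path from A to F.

Enumerating some paths:
A–D–C–I–F: 5+9+4+4 = 22
A–H–D–B–C–I–F: 4+1+4+8+4+4 = 25
A–H–B–C–I–F: 4+4+8+4+4 = 24
Cheapest is A–D–C–I–F at 22.

22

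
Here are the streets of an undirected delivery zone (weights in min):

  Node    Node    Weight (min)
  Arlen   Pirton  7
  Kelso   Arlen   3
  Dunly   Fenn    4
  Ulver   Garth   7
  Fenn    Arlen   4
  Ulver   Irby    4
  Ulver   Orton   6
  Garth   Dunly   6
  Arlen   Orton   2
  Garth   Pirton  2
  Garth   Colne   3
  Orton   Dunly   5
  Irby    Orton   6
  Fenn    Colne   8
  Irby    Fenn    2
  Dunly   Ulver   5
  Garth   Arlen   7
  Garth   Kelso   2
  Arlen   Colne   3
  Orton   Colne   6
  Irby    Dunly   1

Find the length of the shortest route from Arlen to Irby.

6 min

Shortest distances from Arlen:
Arlen: 0
Orton: 2  (via Arlen)
Kelso: 3  (via Arlen)
Colne: 3  (via Arlen)
Fenn: 4  (via Arlen)
Garth: 5  (via Kelso)
Irby: 6  (via Fenn)
Shortest route: Arlen → Fenn → Irby = 6 min.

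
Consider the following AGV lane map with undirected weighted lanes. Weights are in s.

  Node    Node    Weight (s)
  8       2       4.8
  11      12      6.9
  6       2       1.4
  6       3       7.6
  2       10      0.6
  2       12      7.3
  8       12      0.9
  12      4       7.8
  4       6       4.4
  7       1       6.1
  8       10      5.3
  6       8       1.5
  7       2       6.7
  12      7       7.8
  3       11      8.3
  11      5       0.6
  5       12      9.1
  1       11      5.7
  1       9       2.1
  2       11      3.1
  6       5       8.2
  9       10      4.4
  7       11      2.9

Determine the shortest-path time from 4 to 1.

12.9 s

Candidate routes:
4 → 6 → 2 → 11 → 1: 4.4+1.4+3.1+5.7 = 14.6
4 → 6 → 8 → 10 → 9 → 1: 4.4+1.5+5.3+4.4+2.1 = 17.7
4 → 6 → 8 → 2 → 10 → 9 → 1: 4.4+1.5+4.8+0.6+4.4+2.1 = 17.8
4 → 6 → 2 → 10 → 9 → 1: 4.4+1.4+0.6+4.4+2.1 = 12.9
Cheapest is 4 → 6 → 2 → 10 → 9 → 1 at 12.9 s.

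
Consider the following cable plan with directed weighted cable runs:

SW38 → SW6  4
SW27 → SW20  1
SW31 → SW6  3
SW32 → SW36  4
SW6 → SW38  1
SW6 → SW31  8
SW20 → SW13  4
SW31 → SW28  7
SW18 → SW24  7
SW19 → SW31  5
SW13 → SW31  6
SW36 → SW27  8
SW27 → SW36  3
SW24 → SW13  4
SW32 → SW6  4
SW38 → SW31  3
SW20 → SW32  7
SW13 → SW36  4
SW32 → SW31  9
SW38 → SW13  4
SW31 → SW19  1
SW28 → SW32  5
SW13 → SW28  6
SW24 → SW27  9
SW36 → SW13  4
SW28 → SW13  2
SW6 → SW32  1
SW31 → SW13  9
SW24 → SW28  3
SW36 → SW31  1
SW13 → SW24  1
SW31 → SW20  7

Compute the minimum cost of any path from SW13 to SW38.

9

Settle nodes by increasing distance from SW13:
SW13: 0
SW24: 1  (via SW13)
SW28: 4  (via SW24)
SW36: 4  (via SW13)
SW31: 5  (via SW36)
SW19: 6  (via SW31)
SW6: 8  (via SW31)
SW38: 9  (via SW6)
Shortest route: SW13 → SW36 → SW31 → SW6 → SW38 = 9.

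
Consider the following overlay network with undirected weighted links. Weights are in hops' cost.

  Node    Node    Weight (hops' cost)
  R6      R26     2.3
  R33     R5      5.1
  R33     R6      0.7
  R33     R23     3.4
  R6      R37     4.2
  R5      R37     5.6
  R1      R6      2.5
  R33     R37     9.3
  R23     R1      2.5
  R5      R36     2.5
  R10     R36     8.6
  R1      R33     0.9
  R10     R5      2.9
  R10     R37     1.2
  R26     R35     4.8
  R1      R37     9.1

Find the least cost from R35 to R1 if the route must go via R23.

13.7 hops' cost

Shortest R35→R23: R35–R26–R6–R33–R23 = 11.2
Best R23 to R1: R23–R1 costing 2.5
Total via R23: 11.2 + 2.5 = 13.7 hops' cost.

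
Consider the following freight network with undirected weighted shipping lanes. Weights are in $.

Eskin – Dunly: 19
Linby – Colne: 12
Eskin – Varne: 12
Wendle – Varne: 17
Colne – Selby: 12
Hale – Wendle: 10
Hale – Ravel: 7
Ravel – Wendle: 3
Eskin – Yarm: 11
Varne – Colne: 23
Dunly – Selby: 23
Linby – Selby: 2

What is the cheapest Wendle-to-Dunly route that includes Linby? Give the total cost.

Best Wendle to Linby: Wendle–Varne–Colne–Linby costing 52
Shortest Linby→Dunly: Linby–Selby–Dunly = 25
Total via Linby: 52 + 25 = $77.

$77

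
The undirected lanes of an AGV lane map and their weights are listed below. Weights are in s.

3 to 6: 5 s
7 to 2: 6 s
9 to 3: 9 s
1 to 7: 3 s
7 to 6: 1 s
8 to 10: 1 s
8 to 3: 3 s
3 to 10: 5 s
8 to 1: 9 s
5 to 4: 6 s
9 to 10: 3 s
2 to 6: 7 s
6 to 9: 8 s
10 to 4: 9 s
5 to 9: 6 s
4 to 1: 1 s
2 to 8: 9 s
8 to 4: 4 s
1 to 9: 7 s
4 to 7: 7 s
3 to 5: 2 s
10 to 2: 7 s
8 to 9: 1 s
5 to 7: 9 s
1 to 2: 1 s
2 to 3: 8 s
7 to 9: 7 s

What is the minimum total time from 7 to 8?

Enumerating some paths:
7–1–4–8: 3+1+4 = 8
7–6–9–8: 1+8+1 = 10
7–6–3–8: 1+5+3 = 9
7–4–8: 7+4 = 11
The minimum is 8 s via 7–1–4–8.

8 s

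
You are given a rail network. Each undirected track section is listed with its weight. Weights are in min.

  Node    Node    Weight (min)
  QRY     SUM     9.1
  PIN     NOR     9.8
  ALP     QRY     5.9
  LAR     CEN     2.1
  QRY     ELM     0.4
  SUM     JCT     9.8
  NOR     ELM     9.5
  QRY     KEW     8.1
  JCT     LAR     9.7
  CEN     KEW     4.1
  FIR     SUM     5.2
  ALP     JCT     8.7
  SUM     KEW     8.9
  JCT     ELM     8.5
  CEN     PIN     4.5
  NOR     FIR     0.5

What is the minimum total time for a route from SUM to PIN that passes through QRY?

25.8 min

Shortest SUM→QRY: SUM–QRY = 9.1
Best QRY to PIN: QRY–KEW–CEN–PIN costing 16.7
Total via QRY: 9.1 + 16.7 = 25.8 min.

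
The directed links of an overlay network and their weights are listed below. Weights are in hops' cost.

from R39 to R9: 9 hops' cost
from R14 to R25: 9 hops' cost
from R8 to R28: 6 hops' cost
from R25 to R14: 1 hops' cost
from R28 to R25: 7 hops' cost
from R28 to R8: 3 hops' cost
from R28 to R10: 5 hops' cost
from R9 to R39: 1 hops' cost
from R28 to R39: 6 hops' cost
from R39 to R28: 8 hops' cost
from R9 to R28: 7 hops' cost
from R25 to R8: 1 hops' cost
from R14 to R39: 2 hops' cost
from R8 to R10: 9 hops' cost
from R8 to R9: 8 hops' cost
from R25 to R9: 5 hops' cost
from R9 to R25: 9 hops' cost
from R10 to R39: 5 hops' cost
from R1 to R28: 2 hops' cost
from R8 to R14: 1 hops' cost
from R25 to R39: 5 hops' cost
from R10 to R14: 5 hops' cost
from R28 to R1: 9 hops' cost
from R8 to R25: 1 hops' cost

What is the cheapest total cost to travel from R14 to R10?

Candidate routes:
R14 → R25 → R8 → R28 → R10: 9+1+6+5 = 21
R14 → R39 → R28 → R8 → R10: 2+8+3+9 = 22
R14 → R25 → R8 → R10: 9+1+9 = 19
R14 → R39 → R28 → R10: 2+8+5 = 15
The minimum is 15 hops' cost via R14 → R39 → R28 → R10.

15 hops' cost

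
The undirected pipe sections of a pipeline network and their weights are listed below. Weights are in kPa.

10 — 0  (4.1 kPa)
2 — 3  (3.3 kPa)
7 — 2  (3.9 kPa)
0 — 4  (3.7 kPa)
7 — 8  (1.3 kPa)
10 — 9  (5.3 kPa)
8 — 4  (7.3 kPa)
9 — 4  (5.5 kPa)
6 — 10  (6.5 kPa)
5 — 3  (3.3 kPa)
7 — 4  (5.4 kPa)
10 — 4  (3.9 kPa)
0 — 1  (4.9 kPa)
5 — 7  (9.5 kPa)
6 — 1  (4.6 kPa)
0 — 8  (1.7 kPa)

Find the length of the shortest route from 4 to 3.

12.6 kPa

Candidate routes:
4–7–2–3: 5.4+3.9+3.3 = 12.6
4–0–8–7–2–3: 3.7+1.7+1.3+3.9+3.3 = 13.9
The minimum is 12.6 kPa via 4–7–2–3.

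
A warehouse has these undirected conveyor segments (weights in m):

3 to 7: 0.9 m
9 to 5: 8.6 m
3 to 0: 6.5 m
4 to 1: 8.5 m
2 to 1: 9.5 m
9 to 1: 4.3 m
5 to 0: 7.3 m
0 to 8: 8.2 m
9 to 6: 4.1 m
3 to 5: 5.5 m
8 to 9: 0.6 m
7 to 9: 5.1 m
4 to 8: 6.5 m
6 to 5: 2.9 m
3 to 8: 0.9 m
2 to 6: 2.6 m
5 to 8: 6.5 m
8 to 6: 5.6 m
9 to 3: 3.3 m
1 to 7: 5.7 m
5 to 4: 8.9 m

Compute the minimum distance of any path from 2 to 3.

Settle nodes by increasing distance from 2:
2: 0
6: 2.6  (via 2)
5: 5.5  (via 6)
9: 6.7  (via 6)
8: 7.3  (via 9)
3: 8.2  (via 8)
Shortest route: 2 → 6 → 9 → 8 → 3 = 8.2 m.

8.2 m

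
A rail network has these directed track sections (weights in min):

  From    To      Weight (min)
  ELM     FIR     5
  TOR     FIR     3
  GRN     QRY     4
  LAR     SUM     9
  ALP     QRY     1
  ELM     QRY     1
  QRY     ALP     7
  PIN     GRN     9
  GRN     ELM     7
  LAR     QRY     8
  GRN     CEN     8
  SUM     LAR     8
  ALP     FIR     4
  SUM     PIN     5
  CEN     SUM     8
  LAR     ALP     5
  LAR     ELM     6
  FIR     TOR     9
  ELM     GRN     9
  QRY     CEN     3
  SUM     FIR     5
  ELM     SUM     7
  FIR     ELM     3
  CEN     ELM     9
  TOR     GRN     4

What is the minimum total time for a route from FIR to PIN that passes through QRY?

Best FIR to QRY: FIR → ELM → QRY costing 4
Best QRY to PIN: QRY → CEN → SUM → PIN costing 16
Total via QRY: 4 + 16 = 20 min.

20 min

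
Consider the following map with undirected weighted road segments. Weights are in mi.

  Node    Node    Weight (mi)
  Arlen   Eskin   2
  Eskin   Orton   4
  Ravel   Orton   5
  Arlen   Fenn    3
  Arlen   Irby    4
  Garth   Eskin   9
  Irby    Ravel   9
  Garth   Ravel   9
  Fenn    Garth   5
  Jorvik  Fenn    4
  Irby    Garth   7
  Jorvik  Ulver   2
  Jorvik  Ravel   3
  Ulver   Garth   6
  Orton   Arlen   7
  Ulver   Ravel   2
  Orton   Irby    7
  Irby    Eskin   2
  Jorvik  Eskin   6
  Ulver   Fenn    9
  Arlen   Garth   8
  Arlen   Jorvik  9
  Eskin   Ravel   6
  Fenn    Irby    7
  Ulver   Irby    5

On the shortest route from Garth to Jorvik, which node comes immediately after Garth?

Ulver

Enumerating some paths:
Garth–Ulver–Jorvik: 6+2 = 8
Garth–Ravel–Jorvik: 9+3 = 12
Garth–Fenn–Jorvik: 5+4 = 9
Garth–Ulver–Ravel–Jorvik: 6+2+3 = 11
Cheapest is Garth–Ulver–Jorvik at 8 mi.
So from Garth the first move is to Ulver.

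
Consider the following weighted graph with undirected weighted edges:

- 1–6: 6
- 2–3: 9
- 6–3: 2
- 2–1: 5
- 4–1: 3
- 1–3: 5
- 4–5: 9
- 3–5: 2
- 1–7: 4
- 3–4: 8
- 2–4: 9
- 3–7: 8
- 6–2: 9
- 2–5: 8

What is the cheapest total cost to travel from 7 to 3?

8

Candidate routes:
7 - 3: 8 = 8
7 - 1 - 3: 4+5 = 9
Cheapest is 7 - 3 at 8.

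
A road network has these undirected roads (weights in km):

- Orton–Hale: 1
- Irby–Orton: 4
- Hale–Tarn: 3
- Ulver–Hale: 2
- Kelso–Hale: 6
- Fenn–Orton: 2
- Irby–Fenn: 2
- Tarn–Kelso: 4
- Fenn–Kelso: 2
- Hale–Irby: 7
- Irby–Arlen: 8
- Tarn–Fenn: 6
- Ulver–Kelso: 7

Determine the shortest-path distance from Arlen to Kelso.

Settle nodes by increasing distance from Arlen:
Arlen: 0
Irby: 8  (via Arlen)
Fenn: 10  (via Irby)
Kelso: 12  (via Fenn)
Shortest route: Arlen → Irby → Fenn → Kelso = 12 km.

12 km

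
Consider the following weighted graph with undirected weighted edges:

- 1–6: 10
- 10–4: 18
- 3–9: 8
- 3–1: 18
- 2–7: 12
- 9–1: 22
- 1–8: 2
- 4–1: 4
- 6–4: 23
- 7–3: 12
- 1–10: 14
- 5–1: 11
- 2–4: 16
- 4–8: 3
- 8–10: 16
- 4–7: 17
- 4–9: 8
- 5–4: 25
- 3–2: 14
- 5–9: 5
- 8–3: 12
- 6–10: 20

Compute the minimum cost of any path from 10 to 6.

Compare a few routes:
10 - 6: 20 = 20
10 - 1 - 6: 14+10 = 24
Cheapest is 10 - 6 at 20.

20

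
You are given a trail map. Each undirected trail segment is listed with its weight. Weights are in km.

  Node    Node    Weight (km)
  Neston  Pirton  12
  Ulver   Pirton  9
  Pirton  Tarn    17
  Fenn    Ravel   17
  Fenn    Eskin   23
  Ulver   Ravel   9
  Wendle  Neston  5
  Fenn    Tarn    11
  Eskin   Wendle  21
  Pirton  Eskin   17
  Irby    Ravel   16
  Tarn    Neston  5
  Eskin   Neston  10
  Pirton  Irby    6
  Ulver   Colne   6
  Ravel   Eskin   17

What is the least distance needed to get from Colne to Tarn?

32 km

Enumerating some paths:
Colne–Ulver–Ravel–Fenn–Tarn: 6+9+17+11 = 43
Colne–Ulver–Pirton–Tarn: 6+9+17 = 32
The minimum is 32 km via Colne–Ulver–Pirton–Tarn.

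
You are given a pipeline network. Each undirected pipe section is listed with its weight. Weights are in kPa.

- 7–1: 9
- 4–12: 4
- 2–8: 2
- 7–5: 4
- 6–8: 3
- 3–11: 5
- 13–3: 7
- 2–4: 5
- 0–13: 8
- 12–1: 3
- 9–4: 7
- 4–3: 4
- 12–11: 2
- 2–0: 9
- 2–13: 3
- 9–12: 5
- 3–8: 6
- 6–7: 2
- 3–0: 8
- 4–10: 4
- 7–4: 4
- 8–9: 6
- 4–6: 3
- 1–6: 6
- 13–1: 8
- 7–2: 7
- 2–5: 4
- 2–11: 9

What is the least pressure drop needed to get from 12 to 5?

Compare a few routes:
12 - 4 - 7 - 5: 4+4+4 = 12
12 - 4 - 2 - 5: 4+5+4 = 13
12 - 4 - 6 - 7 - 5: 4+3+2+4 = 13
The minimum is 12 kPa via 12 - 4 - 7 - 5.

12 kPa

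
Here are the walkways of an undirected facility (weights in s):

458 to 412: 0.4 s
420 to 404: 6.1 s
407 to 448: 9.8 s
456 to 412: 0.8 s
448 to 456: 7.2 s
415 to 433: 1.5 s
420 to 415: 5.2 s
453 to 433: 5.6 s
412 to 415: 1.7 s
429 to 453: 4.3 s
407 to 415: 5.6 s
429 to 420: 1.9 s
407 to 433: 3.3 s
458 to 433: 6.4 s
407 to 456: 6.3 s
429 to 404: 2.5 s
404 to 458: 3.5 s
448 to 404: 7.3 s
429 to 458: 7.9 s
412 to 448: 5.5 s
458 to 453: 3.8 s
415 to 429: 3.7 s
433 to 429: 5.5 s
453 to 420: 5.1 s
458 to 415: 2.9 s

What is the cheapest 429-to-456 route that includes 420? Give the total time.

Best 429 to 420: 429 → 420 costing 1.9
Best 420 to 456: 420 → 415 → 412 → 456 costing 7.7
Total via 420: 1.9 + 7.7 = 9.6 s.

9.6 s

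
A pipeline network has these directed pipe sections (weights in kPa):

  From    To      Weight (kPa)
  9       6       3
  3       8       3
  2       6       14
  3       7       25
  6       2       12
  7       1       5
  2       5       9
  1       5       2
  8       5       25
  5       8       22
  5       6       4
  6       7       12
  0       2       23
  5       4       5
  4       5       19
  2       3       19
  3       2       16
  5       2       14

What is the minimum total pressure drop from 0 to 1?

53 kPa

Shortest distances from 0:
0: 0
2: 23  (via 0)
5: 32  (via 2)
6: 36  (via 5)
4: 37  (via 5)
3: 42  (via 2)
8: 45  (via 3)
7: 48  (via 6)
1: 53  (via 7)
Shortest route: 0–2–5–6–7–1 = 53 kPa.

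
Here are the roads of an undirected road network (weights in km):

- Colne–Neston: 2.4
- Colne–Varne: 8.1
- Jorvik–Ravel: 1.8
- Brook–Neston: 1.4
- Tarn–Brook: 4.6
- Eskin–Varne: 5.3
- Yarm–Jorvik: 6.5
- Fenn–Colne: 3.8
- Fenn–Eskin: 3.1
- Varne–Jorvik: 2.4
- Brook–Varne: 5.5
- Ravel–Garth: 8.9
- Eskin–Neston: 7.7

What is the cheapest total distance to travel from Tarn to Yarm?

19 km

Shortest distances from Tarn:
Tarn: 0
Brook: 4.6  (via Tarn)
Neston: 6  (via Brook)
Colne: 8.4  (via Neston)
Varne: 10.1  (via Brook)
Fenn: 12.2  (via Colne)
Jorvik: 12.5  (via Varne)
Eskin: 13.7  (via Neston)
Ravel: 14.3  (via Jorvik)
Yarm: 19  (via Jorvik)
Shortest route: Tarn–Brook–Varne–Jorvik–Yarm = 19 km.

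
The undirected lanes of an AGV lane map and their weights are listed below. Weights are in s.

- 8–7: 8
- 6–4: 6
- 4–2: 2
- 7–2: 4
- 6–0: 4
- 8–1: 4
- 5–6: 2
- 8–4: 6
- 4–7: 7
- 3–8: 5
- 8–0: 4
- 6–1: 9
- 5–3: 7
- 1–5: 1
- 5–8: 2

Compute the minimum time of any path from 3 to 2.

Running Dijkstra from 3:
3: 0
8: 5  (via 3)
5: 7  (via 3)
1: 8  (via 5)
0: 9  (via 8)
6: 9  (via 5)
4: 11  (via 8)
2: 13  (via 4)
Shortest route: 3 → 8 → 4 → 2 = 13 s.

13 s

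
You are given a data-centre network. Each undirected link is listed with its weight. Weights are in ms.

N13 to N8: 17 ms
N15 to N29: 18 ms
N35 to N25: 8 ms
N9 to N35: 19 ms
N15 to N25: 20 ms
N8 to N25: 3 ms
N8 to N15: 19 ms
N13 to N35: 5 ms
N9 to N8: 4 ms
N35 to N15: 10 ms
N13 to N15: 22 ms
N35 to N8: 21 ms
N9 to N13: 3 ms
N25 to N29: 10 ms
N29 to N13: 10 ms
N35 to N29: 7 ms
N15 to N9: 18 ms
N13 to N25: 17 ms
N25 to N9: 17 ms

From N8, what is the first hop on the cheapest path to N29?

N25

Enumerating some paths:
N8 - N9 - N13 - N29: 4+3+10 = 17
N8 - N25 - N29: 3+10 = 13
The minimum is 13 ms via N8 - N25 - N29.
So from N8 the first move is to N25.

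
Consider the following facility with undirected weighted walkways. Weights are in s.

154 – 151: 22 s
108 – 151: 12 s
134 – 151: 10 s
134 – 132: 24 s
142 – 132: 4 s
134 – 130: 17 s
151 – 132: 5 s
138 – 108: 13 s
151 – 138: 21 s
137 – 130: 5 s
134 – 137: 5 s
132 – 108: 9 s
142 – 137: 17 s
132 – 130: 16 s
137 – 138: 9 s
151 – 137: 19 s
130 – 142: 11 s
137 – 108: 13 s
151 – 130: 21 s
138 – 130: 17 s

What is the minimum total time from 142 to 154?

Settle nodes by increasing distance from 142:
142: 0
132: 4  (via 142)
151: 9  (via 132)
130: 11  (via 142)
108: 13  (via 132)
137: 16  (via 130)
134: 19  (via 151)
138: 25  (via 137)
154: 31  (via 151)
Shortest route: 142 → 132 → 151 → 154 = 31 s.

31 s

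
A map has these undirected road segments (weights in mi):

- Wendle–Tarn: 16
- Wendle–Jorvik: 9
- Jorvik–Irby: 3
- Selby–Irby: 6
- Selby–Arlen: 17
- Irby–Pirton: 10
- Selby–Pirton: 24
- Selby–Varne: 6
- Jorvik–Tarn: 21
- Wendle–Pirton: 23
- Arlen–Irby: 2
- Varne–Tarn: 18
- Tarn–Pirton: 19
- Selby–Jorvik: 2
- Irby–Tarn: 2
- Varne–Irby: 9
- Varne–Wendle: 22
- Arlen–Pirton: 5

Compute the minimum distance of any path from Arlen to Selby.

Settle nodes by increasing distance from Arlen:
Arlen: 0
Irby: 2  (via Arlen)
Tarn: 4  (via Irby)
Pirton: 5  (via Arlen)
Jorvik: 5  (via Irby)
Selby: 7  (via Jorvik)
Shortest route: Arlen–Irby–Jorvik–Selby = 7 mi.

7 mi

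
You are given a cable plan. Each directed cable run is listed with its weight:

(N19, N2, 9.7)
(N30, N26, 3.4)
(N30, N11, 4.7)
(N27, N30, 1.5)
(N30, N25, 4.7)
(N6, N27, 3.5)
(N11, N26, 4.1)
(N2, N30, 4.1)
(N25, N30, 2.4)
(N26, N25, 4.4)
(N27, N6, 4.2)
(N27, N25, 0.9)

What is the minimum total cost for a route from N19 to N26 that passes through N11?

22.6

Shortest N19→N11: N19–N2–N30–N11 = 18.5
Best N11 to N26: N11–N26 costing 4.1
Total via N11: 18.5 + 4.1 = 22.6.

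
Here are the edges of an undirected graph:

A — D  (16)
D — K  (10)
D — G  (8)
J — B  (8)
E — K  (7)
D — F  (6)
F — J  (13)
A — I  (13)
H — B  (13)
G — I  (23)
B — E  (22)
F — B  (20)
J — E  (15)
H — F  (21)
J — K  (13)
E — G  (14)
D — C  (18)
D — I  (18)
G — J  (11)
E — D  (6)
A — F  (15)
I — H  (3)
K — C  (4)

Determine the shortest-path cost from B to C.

Compare a few routes:
B - J - K - C: 8+13+4 = 25
B - E - K - C: 22+7+4 = 33
Cheapest is B - J - K - C at 25.

25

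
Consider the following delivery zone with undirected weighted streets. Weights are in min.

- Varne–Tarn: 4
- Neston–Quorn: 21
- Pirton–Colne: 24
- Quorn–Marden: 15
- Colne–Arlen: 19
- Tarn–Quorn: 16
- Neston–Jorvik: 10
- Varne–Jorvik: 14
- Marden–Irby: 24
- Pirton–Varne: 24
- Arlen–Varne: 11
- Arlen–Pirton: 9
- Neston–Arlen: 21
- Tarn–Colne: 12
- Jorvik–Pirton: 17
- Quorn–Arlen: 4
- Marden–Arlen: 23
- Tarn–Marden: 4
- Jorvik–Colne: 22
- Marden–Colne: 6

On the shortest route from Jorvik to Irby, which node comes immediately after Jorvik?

Enumerating some paths:
Jorvik - Colne - Marden - Irby: 22+6+24 = 52
Jorvik - Varne - Tarn - Marden - Irby: 14+4+4+24 = 46
The minimum is 46 min via Jorvik - Varne - Tarn - Marden - Irby.
So from Jorvik the first move is to Varne.

Varne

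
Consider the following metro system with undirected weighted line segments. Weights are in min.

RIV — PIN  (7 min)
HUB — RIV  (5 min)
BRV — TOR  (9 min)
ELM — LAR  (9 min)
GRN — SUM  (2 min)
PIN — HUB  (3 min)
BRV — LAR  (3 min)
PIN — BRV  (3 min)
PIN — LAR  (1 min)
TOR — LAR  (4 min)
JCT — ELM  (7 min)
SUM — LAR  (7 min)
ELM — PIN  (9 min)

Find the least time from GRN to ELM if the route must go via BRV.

24 min

Shortest GRN→BRV: GRN–SUM–LAR–BRV = 12
Shortest BRV→ELM: BRV–PIN–ELM = 12
Total via BRV: 12 + 12 = 24 min.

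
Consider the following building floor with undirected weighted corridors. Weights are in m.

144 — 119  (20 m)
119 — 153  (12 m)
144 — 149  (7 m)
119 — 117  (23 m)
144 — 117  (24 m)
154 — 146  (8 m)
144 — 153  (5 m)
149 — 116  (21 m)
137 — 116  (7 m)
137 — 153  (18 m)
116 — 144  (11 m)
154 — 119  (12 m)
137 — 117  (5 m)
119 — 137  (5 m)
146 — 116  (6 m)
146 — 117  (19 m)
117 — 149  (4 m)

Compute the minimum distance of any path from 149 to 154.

26 m

Running Dijkstra from 149:
149: 0
117: 4  (via 149)
144: 7  (via 149)
137: 9  (via 117)
153: 12  (via 144)
119: 14  (via 137)
116: 16  (via 137)
146: 22  (via 116)
154: 26  (via 119)
Shortest route: 149 → 117 → 137 → 119 → 154 = 26 m.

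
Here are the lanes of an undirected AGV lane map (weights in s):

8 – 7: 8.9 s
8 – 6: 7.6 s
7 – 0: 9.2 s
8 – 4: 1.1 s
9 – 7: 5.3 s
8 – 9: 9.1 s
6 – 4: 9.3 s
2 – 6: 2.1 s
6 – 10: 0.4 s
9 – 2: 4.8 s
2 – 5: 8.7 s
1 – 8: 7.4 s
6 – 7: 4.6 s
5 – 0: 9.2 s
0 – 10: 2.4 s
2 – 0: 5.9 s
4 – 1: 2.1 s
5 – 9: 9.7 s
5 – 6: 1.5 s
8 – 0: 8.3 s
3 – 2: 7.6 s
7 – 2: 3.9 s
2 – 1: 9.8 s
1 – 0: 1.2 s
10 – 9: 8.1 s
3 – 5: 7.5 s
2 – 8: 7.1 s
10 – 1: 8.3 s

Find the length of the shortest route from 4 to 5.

7.6 s

Shortest distances from 4:
4: 0
8: 1.1  (via 4)
1: 2.1  (via 4)
0: 3.3  (via 1)
10: 5.7  (via 0)
6: 6.1  (via 10)
5: 7.6  (via 6)
Shortest route: 4–1–0–10–6–5 = 7.6 s.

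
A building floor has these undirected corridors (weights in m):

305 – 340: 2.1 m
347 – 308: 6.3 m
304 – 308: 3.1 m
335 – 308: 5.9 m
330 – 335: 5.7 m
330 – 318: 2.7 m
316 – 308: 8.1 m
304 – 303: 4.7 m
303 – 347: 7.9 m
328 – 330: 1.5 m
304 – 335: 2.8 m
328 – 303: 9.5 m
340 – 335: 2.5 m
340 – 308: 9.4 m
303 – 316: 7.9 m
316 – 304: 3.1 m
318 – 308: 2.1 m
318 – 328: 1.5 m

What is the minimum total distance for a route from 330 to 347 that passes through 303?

Shortest 330→303: 330–328–303 = 11
Shortest 303→347: 303–347 = 7.9
Total via 303: 11 + 7.9 = 18.9 m.

18.9 m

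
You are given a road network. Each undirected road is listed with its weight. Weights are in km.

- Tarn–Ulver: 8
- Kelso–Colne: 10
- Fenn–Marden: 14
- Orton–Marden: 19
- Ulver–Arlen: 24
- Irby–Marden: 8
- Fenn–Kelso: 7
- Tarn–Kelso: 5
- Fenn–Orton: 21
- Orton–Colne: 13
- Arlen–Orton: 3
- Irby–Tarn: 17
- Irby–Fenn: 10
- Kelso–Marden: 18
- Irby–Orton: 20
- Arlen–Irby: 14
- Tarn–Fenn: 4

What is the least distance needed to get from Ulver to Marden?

Candidate routes:
Ulver - Tarn - Fenn - Irby - Marden: 8+4+10+8 = 30
Ulver - Tarn - Irby - Marden: 8+17+8 = 33
Ulver - Tarn - Fenn - Marden: 8+4+14 = 26
Ulver - Tarn - Kelso - Marden: 8+5+18 = 31
The minimum is 26 km via Ulver - Tarn - Fenn - Marden.

26 km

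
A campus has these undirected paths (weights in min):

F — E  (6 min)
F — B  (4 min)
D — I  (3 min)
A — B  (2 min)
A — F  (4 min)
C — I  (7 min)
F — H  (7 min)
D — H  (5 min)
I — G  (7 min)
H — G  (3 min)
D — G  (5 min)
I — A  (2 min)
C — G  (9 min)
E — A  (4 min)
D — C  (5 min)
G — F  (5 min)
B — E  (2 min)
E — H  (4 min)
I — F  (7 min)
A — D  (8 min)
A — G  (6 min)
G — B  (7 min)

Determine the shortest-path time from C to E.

Running Dijkstra from C:
C: 0
D: 5  (via C)
I: 7  (via C)
A: 9  (via I)
G: 9  (via C)
H: 10  (via D)
B: 11  (via A)
E: 13  (via A)
Shortest route: C–I–A–E = 13 min.

13 min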